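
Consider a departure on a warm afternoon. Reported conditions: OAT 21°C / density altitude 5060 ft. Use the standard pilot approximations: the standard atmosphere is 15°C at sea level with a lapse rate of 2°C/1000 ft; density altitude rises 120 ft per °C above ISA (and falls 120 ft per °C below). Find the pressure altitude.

DA = PA + 120 × (OAT − (15 − 2·PA/1000)) = PA + 120·OAT − 1800 + 0.24·PA = 1.24·PA + 120·OAT − 1800.
So 1.24·PA = 5060 − 120 × 21 + 1800 = 4340.
PA = 4340 / 1.24 = 3500 ft.

3500 ft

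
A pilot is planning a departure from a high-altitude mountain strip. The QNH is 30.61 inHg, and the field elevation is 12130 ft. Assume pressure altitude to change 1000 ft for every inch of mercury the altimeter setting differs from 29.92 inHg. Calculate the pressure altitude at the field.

Pressure correction = (29.92 − 30.61) × 1000 = -690 ft.
Pressure altitude = 12130 + (-690) = 11440 ft.

11440 ft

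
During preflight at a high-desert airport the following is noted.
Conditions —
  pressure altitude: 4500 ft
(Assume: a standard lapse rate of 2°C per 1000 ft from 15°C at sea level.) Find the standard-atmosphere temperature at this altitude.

6°C

ISA temperature = 15 − 2 × (4500/1000) = 15 − 9 = 6°C.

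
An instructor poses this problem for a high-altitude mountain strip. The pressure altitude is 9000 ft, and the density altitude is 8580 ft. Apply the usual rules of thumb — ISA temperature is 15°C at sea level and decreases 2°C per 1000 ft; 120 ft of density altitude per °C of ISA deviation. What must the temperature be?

-6.5°C

Density altitude − pressure altitude = 8580 − 9000 = -420 ft.
At 120 ft/°C that is an ISA deviation of -420/120 = -3.5°C.
ISA temperature at 9000 ft = 15 − 2 × (9000/1000) = -3°C.
OAT = ISA + deviation = -3 + (-3.5) = -6.5°C.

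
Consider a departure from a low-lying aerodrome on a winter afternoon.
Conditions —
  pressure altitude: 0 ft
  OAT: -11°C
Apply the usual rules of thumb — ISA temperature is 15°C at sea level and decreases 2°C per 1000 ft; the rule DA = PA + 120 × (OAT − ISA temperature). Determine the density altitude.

ISA temperature at 0 ft = 15 − 2 × (0/1000) = 15°C.
ISA deviation = -11 − 15 = -26°C.
Density altitude = 0 + 120 × (-26) = 0 + (-3120) = -3120 ft.

-3120 ft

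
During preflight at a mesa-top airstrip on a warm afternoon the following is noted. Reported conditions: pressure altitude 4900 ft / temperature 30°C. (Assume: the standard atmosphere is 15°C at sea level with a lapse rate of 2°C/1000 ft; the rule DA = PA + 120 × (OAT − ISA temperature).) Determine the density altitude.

7876 ft

ISA temperature at 4900 ft = 15 − 2 × (4900/1000) = 5.2°C.
ISA deviation = 30 − 5.2 = +24.8°C.
Density altitude = 4900 + 120 × (24.8) = 4900 + (+2976) = 7876 ft.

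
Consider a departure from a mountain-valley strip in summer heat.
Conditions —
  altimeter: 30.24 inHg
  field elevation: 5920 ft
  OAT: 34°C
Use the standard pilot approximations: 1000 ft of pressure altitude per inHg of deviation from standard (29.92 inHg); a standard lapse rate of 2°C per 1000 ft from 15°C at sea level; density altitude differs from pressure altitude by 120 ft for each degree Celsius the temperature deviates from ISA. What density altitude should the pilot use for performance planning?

9224 ft

Pressure altitude = 5920 + (29.92 − 30.24) × 1000 = 5920 + (-320) = 5600 ft.
ISA temperature at 5600 ft = 15 − 2 × (5600/1000) = 3.8°C.
ISA deviation = 34 − 3.8 = +30.2°C.
Density altitude = 5600 + 120 × (30.2) = 9224 ft.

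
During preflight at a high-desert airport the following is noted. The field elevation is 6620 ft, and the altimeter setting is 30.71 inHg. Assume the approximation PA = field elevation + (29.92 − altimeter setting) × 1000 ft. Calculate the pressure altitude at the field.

5830 ft

Pressure correction = (29.92 − 30.71) × 1000 = -790 ft.
Pressure altitude = 6620 + (-790) = 5830 ft.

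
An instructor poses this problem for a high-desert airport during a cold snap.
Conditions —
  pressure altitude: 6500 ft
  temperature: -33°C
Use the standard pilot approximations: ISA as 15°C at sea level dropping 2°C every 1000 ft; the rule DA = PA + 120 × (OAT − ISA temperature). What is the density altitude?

2300 ft

ISA temperature at 6500 ft = 15 − 2 × (6500/1000) = 2°C.
ISA deviation = -33 − 2 = -35°C.
Density altitude = 6500 + 120 × (-35) = 6500 + (-4200) = 2300 ft.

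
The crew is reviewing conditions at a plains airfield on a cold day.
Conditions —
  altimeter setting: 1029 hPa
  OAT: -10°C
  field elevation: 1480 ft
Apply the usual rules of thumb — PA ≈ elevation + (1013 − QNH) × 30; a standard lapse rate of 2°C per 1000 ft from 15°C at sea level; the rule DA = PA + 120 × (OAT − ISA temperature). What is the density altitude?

-1760 ft

Pressure altitude = 1480 + (1013 − 1029) × 30 = 1480 + (-480) = 1000 ft.
ISA temperature at 1000 ft = 15 − 2 × (1000/1000) = 13°C.
ISA deviation = -10 − 13 = -23°C.
Density altitude = 1000 + 120 × (-23) = -1760 ft.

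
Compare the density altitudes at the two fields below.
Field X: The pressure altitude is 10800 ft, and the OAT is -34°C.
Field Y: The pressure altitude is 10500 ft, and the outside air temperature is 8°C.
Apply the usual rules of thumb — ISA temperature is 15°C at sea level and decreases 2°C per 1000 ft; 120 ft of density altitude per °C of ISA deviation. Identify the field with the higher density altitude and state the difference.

Field X: ISA temp = -6.6°C, deviation -27.4°C, DA = 10800 + 120 × (-27.4) = 7512 ft.
Field Y: ISA temp = -6°C, deviation +14°C, DA = 10500 + 120 × 14 = 12180 ft.
Field Y is higher by 12180 − 7512 = 4668 ft.

Field Y by 4668 ft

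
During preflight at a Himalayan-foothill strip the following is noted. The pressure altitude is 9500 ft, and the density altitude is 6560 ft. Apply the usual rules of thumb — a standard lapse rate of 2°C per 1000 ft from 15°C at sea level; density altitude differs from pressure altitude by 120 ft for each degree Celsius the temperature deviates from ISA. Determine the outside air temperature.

-28.5°C

Density altitude − pressure altitude = 6560 − 9500 = -2940 ft.
At 120 ft/°C that is an ISA deviation of -2940/120 = -24.5°C.
ISA temperature at 9500 ft = 15 − 2 × (9500/1000) = -4°C.
OAT = ISA + deviation = -4 + (-24.5) = -28.5°C.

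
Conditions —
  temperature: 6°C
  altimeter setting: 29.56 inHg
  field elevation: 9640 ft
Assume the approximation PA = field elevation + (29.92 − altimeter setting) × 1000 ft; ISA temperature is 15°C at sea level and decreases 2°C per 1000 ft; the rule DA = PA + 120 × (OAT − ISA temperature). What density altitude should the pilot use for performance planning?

Pressure altitude = 9640 + (29.92 − 29.56) × 1000 = 9640 + (+360) = 10000 ft.
ISA temperature at 10000 ft = 15 − 2 × (10000/1000) = -5°C.
ISA deviation = 6 − (-5) = +11°C.
Density altitude = 10000 + 120 × (11) = 11320 ft.

11320 ft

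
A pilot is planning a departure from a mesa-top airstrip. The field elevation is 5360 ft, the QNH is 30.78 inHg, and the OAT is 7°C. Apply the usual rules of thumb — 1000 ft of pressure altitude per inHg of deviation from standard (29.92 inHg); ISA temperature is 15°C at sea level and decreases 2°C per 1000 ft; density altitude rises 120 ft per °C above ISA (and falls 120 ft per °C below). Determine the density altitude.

Pressure altitude = 5360 + (29.92 − 30.78) × 1000 = 5360 + (-860) = 4500 ft.
ISA temperature at 4500 ft = 15 − 2 × (4500/1000) = 6°C.
ISA deviation = 7 − 6 = +1°C.
Density altitude = 4500 + 120 × (1) = 4620 ft.

4620 ft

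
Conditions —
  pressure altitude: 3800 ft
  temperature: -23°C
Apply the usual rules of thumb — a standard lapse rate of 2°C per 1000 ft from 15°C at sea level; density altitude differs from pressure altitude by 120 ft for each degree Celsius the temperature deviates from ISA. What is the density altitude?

152 ft

ISA temperature at 3800 ft = 15 − 2 × (3800/1000) = 7.4°C.
ISA deviation = -23 − 7.4 = -30.4°C.
Density altitude = 3800 + 120 × (-30.4) = 3800 + (-3648) = 152 ft.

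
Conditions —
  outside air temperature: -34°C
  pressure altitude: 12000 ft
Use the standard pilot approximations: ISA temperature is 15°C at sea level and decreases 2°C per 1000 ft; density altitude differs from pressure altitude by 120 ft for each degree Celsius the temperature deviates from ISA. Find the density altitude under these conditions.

9000 ft

ISA temperature at 12000 ft = 15 − 2 × (12000/1000) = -9°C.
ISA deviation = -34 − (-9) = -25°C.
Density altitude = 12000 + 120 × (-25) = 12000 + (-3000) = 9000 ft.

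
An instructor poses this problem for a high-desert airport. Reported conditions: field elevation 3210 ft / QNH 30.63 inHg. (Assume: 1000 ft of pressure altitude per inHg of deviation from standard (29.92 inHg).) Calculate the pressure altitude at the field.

2500 ft

Pressure correction = (29.92 − 30.63) × 1000 = -710 ft.
Pressure altitude = 3210 + (-710) = 2500 ft.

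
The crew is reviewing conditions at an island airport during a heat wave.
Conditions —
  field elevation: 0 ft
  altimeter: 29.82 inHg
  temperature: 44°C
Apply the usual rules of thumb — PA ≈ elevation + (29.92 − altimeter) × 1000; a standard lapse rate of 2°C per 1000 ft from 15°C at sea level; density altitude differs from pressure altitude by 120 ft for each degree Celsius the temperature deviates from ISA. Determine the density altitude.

3604 ft

Pressure altitude = 0 + (29.92 − 29.82) × 1000 = 0 + (+100) = 100 ft.
ISA temperature at 100 ft = 15 − 2 × (100/1000) = 14.8°C.
ISA deviation = 44 − 14.8 = +29.2°C.
Density altitude = 100 + 120 × (29.2) = 3604 ft.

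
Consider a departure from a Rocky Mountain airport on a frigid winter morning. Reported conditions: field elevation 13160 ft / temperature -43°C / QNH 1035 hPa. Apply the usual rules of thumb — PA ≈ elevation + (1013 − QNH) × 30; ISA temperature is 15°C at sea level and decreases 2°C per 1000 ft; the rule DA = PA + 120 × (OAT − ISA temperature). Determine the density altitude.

8540 ft

Pressure altitude = 13160 + (1013 − 1035) × 30 = 13160 + (-660) = 12500 ft.
ISA temperature at 12500 ft = 15 − 2 × (12500/1000) = -10°C.
ISA deviation = -43 − (-10) = -33°C.
Density altitude = 12500 + 120 × (-33) = 8540 ft.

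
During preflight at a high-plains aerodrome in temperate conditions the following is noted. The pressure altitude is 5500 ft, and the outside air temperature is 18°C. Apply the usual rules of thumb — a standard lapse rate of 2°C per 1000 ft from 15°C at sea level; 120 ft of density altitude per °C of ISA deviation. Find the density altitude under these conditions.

7180 ft

ISA temperature at 5500 ft = 15 − 2 × (5500/1000) = 4°C.
ISA deviation = 18 − 4 = +14°C.
Density altitude = 5500 + 120 × (14) = 5500 + (+1680) = 7180 ft.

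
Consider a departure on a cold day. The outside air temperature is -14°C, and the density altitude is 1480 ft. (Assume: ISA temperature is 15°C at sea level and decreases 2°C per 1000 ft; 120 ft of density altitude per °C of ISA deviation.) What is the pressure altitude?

DA = PA + 120 × (OAT − (15 − 2·PA/1000)) = PA + 120·OAT − 1800 + 0.24·PA = 1.24·PA + 120·OAT − 1800.
So 1.24·PA = 1480 − 120 × (-14) + 1800 = 4960.
PA = 4960 / 1.24 = 4000 ft.

4000 ft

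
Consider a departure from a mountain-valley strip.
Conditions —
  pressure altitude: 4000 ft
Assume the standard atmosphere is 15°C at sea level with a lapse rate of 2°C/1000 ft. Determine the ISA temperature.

ISA temperature = 15 − 2 × (4000/1000) = 15 − 8 = 7°C.

7°C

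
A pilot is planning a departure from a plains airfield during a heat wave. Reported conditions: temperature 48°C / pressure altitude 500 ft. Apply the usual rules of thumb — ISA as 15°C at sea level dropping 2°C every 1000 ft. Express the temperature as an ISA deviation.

ISA+34°C

ISA temperature at 500 ft = 15 − 2 × (500/1000) = 14°C.
Deviation = OAT − ISA = 48 − 14 = +34°C.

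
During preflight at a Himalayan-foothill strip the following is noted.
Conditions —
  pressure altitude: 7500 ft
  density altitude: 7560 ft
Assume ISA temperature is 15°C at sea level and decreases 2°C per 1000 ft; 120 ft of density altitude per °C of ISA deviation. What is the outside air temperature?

0.5°C

Density altitude − pressure altitude = 7560 − 7500 = +60 ft.
At 120 ft/°C that is an ISA deviation of 60/120 = +0.5°C.
ISA temperature at 7500 ft = 15 − 2 × (7500/1000) = 0°C.
OAT = ISA + deviation = 0 + (+0.5) = 0.5°C.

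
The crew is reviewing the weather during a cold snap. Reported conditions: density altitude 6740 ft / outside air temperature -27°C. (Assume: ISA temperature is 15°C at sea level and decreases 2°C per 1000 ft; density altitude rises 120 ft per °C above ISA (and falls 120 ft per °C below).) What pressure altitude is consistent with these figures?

DA = PA + 120 × (OAT − (15 − 2·PA/1000)) = PA + 120·OAT − 1800 + 0.24·PA = 1.24·PA + 120·OAT − 1800.
So 1.24·PA = 6740 − 120 × (-27) + 1800 = 11780.
PA = 11780 / 1.24 = 9500 ft.

9500 ft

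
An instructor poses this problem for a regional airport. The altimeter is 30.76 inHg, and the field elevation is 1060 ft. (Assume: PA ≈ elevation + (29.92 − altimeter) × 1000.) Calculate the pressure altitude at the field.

Pressure correction = (29.92 − 30.76) × 1000 = -840 ft.
Pressure altitude = 1060 + (-840) = 220 ft.

220 ft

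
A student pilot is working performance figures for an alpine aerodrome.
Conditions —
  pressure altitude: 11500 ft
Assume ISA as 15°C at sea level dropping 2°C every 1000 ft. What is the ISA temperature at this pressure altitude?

-8°C

ISA temperature = 15 − 2 × (11500/1000) = 15 − 23 = -8°C.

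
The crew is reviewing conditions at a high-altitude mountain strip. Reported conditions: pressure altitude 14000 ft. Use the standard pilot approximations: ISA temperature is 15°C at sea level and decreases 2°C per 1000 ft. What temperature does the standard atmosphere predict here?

-13°C

ISA temperature = 15 − 2 × (14000/1000) = 15 − 28 = -13°C.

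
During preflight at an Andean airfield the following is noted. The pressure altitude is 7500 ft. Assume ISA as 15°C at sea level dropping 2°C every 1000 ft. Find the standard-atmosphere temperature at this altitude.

0°C

ISA temperature = 15 − 2 × (7500/1000) = 15 − 15 = 0°C.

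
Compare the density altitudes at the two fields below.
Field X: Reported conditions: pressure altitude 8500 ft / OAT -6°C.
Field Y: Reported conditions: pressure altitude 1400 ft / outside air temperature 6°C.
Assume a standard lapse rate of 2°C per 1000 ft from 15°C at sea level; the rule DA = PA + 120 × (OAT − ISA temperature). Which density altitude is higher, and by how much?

Field X: ISA temp = -2°C, deviation -4°C, DA = 8500 + 120 × (-4) = 8020 ft.
Field Y: ISA temp = 12.2°C, deviation -6.2°C, DA = 1400 + 120 × (-6.2) = 656 ft.
Field X is higher by 8020 − 656 = 7364 ft.

Field X by 7364 ft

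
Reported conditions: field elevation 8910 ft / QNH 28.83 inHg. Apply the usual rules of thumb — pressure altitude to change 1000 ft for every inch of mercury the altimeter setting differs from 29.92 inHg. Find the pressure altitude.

Pressure correction = (29.92 − 28.83) × 1000 = +1090 ft.
Pressure altitude = 8910 + (+1090) = 10000 ft.

10000 ft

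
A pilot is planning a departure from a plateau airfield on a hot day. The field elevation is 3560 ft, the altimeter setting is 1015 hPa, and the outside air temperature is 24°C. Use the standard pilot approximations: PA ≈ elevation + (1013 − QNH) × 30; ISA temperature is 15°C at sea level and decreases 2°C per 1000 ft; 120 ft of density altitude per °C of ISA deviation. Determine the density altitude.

5420 ft

Pressure altitude = 3560 + (1013 − 1015) × 30 = 3560 + (-60) = 3500 ft.
ISA temperature at 3500 ft = 15 − 2 × (3500/1000) = 8°C.
ISA deviation = 24 − 8 = +16°C.
Density altitude = 3500 + 120 × (16) = 5420 ft.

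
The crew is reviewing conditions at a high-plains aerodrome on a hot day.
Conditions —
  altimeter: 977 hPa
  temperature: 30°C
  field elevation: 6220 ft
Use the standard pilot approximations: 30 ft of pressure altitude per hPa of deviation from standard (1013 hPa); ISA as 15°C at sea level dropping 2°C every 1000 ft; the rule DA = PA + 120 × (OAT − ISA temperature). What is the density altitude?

Pressure altitude = 6220 + (1013 − 977) × 30 = 6220 + (+1080) = 7300 ft.
ISA temperature at 7300 ft = 15 − 2 × (7300/1000) = 0.4°C.
ISA deviation = 30 − 0.4 = +29.6°C.
Density altitude = 7300 + 120 × (29.6) = 10852 ft.

10852 ft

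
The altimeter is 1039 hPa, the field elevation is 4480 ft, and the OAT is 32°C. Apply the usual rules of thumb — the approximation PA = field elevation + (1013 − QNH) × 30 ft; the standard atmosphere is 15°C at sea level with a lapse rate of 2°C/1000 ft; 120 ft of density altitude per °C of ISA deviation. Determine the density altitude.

Pressure altitude = 4480 + (1013 − 1039) × 30 = 4480 + (-780) = 3700 ft.
ISA temperature at 3700 ft = 15 − 2 × (3700/1000) = 7.6°C.
ISA deviation = 32 − 7.6 = +24.4°C.
Density altitude = 3700 + 120 × (24.4) = 6628 ft.

6628 ft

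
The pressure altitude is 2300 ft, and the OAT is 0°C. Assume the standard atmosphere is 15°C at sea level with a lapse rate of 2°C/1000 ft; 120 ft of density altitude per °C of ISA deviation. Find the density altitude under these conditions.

1052 ft

ISA temperature at 2300 ft = 15 − 2 × (2300/1000) = 10.4°C.
ISA deviation = 0 − 10.4 = -10.4°C.
Density altitude = 2300 + 120 × (-10.4) = 2300 + (-1248) = 1052 ft.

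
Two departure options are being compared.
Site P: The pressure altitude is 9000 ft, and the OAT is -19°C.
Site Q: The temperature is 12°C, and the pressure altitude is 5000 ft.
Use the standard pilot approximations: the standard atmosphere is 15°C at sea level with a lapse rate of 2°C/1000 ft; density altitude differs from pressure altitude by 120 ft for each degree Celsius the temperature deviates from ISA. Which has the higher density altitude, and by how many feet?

Site P by 1240 ft

Site P: ISA temp = -3°C, deviation -16°C, DA = 9000 + 120 × (-16) = 7080 ft.
Site Q: ISA temp = 5°C, deviation +7°C, DA = 5000 + 120 × 7 = 5840 ft.
Site P is higher by 7080 − 5840 = 1240 ft.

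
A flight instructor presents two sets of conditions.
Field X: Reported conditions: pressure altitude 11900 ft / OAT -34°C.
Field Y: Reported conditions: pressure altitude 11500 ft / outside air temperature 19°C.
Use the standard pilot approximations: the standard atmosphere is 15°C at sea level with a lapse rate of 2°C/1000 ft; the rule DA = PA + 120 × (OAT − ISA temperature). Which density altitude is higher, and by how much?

Field X: ISA temp = -8.8°C, deviation -25.2°C, DA = 11900 + 120 × (-25.2) = 8876 ft.
Field Y: ISA temp = -8°C, deviation +27°C, DA = 11500 + 120 × 27 = 14740 ft.
Field Y is higher by 14740 − 8876 = 5864 ft.

Field Y by 5864 ft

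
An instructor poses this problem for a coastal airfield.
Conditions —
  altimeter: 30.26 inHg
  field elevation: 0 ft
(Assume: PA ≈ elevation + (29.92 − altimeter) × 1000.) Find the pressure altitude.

Pressure correction = (29.92 − 30.26) × 1000 = -340 ft.
Pressure altitude = 0 + (-340) = -340 ft.

-340 ft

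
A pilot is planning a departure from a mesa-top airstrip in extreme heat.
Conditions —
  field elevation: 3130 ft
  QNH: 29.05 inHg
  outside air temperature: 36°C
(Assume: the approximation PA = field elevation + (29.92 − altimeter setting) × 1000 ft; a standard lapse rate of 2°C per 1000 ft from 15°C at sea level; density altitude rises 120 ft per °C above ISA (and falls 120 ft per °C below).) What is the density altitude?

Pressure altitude = 3130 + (29.92 − 29.05) × 1000 = 3130 + (+870) = 4000 ft.
ISA temperature at 4000 ft = 15 − 2 × (4000/1000) = 7°C.
ISA deviation = 36 − 7 = +29°C.
Density altitude = 4000 + 120 × (29) = 7480 ft.

7480 ft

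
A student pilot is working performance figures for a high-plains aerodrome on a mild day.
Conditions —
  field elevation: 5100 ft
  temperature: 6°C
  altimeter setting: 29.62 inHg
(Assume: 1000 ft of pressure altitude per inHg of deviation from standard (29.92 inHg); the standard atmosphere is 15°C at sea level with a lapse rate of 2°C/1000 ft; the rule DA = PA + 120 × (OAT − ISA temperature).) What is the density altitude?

5616 ft

Pressure altitude = 5100 + (29.92 − 29.62) × 1000 = 5100 + (+300) = 5400 ft.
ISA temperature at 5400 ft = 15 − 2 × (5400/1000) = 4.2°C.
ISA deviation = 6 − 4.2 = +1.8°C.
Density altitude = 5400 + 120 × (1.8) = 5616 ft.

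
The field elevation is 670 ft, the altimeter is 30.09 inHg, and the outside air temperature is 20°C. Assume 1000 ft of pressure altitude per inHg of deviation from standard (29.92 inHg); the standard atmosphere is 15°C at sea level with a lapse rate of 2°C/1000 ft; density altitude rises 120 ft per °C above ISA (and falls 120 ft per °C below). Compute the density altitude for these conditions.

Pressure altitude = 670 + (29.92 − 30.09) × 1000 = 670 + (-170) = 500 ft.
ISA temperature at 500 ft = 15 − 2 × (500/1000) = 14°C.
ISA deviation = 20 − 14 = +6°C.
Density altitude = 500 + 120 × (6) = 1220 ft.

1220 ft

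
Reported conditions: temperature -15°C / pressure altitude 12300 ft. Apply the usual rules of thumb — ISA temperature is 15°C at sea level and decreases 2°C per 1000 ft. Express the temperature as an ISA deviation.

ISA-5.4°C

ISA temperature at 12300 ft = 15 − 2 × (12300/1000) = -9.6°C.
Deviation = OAT − ISA = -15 − (-9.6) = -5.4°C.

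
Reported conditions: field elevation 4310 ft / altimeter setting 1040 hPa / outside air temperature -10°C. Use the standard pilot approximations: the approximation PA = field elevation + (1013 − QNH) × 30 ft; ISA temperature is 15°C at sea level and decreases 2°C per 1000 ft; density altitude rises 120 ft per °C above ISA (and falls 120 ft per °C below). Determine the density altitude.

Pressure altitude = 4310 + (1013 − 1040) × 30 = 4310 + (-810) = 3500 ft.
ISA temperature at 3500 ft = 15 − 2 × (3500/1000) = 8°C.
ISA deviation = -10 − 8 = -18°C.
Density altitude = 3500 + 120 × (-18) = 1340 ft.

1340 ft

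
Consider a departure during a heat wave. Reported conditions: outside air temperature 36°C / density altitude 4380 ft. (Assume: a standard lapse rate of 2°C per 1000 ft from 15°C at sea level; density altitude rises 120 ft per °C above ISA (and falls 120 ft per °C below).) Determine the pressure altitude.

1500 ft

DA = PA + 120 × (OAT − (15 − 2·PA/1000)) = PA + 120·OAT − 1800 + 0.24·PA = 1.24·PA + 120·OAT − 1800.
So 1.24·PA = 4380 − 120 × 36 + 1800 = 1860.
PA = 1860 / 1.24 = 1500 ft.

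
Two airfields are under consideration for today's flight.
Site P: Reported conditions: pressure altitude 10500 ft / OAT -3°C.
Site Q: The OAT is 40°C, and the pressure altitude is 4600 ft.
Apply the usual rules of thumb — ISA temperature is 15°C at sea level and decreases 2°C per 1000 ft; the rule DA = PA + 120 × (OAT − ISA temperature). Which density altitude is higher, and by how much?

Site P by 2156 ft

Site P: ISA temp = -6°C, deviation +3°C, DA = 10500 + 120 × 3 = 10860 ft.
Site Q: ISA temp = 5.8°C, deviation +34.2°C, DA = 4600 + 120 × 34.2 = 8704 ft.
Site P is higher by 10860 − 8704 = 2156 ft.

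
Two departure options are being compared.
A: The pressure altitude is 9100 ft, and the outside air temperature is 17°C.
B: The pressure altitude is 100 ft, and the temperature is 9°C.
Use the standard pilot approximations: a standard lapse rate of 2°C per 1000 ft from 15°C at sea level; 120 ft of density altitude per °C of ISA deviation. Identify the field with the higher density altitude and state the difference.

A: ISA temp = -3.2°C, deviation +20.2°C, DA = 9100 + 120 × 20.2 = 11524 ft.
B: ISA temp = 14.8°C, deviation -5.8°C, DA = 100 + 120 × (-5.8) = -596 ft.
A is higher by 11524 − (-596) = 12120 ft.

A by 12120 ft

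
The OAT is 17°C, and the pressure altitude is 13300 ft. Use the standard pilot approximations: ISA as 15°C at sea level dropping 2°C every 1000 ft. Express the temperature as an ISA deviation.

ISA+28.6°C

ISA temperature at 13300 ft = 15 − 2 × (13300/1000) = -11.6°C.
Deviation = OAT − ISA = 17 − (-11.6) = +28.6°C.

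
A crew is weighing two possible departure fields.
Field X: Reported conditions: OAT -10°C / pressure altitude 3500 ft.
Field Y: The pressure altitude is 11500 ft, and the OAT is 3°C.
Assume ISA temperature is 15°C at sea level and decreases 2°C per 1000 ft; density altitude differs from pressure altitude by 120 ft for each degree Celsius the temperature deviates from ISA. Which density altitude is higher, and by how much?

Field X: ISA temp = 8°C, deviation -18°C, DA = 3500 + 120 × (-18) = 1340 ft.
Field Y: ISA temp = -8°C, deviation +11°C, DA = 11500 + 120 × 11 = 12820 ft.
Field Y is higher by 12820 − 1340 = 11480 ft.

Field Y by 11480 ft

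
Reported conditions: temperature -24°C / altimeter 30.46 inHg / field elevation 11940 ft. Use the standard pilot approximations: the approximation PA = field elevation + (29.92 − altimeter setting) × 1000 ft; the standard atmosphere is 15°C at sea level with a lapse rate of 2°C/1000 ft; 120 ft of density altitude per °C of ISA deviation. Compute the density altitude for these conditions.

9456 ft

Pressure altitude = 11940 + (29.92 − 30.46) × 1000 = 11940 + (-540) = 11400 ft.
ISA temperature at 11400 ft = 15 − 2 × (11400/1000) = -7.8°C.
ISA deviation = -24 − (-7.8) = -16.2°C.
Density altitude = 11400 + 120 × (-16.2) = 9456 ft.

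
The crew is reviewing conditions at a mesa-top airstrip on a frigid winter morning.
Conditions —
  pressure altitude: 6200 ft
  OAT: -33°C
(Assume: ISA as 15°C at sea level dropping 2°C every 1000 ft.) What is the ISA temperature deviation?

ISA-35.6°C

ISA temperature at 6200 ft = 15 − 2 × (6200/1000) = 2.6°C.
Deviation = OAT − ISA = -33 − 2.6 = -35.6°C.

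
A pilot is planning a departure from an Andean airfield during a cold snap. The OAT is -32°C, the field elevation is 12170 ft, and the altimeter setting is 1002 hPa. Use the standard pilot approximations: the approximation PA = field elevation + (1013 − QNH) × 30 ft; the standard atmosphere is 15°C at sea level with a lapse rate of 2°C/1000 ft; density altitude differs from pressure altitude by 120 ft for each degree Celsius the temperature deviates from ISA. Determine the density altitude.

9860 ft

Pressure altitude = 12170 + (1013 − 1002) × 30 = 12170 + (+330) = 12500 ft.
ISA temperature at 12500 ft = 15 − 2 × (12500/1000) = -10°C.
ISA deviation = -32 − (-10) = -22°C.
Density altitude = 12500 + 120 × (-22) = 9860 ft.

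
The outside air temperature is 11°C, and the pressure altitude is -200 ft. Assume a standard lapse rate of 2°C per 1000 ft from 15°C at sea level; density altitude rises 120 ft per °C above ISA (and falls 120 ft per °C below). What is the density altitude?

-728 ft

ISA temperature at -200 ft = 15 − 2 × (-200/1000) = 15.4°C.
ISA deviation = 11 − 15.4 = -4.4°C.
Density altitude = -200 + 120 × (-4.4) = -200 + (-528) = -728 ft.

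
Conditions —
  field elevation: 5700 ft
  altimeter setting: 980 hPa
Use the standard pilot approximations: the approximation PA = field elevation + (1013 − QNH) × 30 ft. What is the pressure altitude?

6690 ft

Pressure correction = (1013 − 980) × 30 = +990 ft.
Pressure altitude = 5700 + (+990) = 6690 ft.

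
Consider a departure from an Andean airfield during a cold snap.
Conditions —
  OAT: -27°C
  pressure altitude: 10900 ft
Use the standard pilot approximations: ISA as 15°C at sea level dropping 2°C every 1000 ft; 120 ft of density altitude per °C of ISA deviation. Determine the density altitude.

ISA temperature at 10900 ft = 15 − 2 × (10900/1000) = -6.8°C.
ISA deviation = -27 − (-6.8) = -20.2°C.
Density altitude = 10900 + 120 × (-20.2) = 10900 + (-2424) = 8476 ft.

8476 ft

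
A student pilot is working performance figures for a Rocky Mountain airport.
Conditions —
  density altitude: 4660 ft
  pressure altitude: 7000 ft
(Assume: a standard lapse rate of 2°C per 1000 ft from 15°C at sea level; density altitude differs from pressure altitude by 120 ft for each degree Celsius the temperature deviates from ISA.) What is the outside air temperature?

-18.5°C

Density altitude − pressure altitude = 4660 − 7000 = -2340 ft.
At 120 ft/°C that is an ISA deviation of -2340/120 = -19.5°C.
ISA temperature at 7000 ft = 15 − 2 × (7000/1000) = 1°C.
OAT = ISA + deviation = 1 + (-19.5) = -18.5°C.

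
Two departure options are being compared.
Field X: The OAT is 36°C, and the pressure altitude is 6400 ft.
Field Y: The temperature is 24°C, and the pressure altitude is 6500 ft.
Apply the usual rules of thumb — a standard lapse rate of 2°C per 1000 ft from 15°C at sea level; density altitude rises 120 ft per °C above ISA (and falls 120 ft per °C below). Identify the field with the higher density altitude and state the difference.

Field X by 1316 ft

Field X: ISA temp = 2.2°C, deviation +33.8°C, DA = 6400 + 120 × 33.8 = 10456 ft.
Field Y: ISA temp = 2°C, deviation +22°C, DA = 6500 + 120 × 22 = 9140 ft.
Field X is higher by 10456 − 9140 = 1316 ft.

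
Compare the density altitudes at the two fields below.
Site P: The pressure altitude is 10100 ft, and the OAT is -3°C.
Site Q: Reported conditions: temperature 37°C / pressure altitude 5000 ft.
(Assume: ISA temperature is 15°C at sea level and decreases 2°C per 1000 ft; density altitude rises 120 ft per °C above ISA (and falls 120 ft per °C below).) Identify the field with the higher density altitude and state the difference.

Site P by 1524 ft

Site P: ISA temp = -5.2°C, deviation +2.2°C, DA = 10100 + 120 × 2.2 = 10364 ft.
Site Q: ISA temp = 5°C, deviation +32°C, DA = 5000 + 120 × 32 = 8840 ft.
Site P is higher by 10364 − 8840 = 1524 ft.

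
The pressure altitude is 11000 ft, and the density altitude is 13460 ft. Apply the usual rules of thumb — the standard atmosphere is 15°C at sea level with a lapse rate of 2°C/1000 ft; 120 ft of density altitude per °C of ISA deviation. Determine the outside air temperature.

Density altitude − pressure altitude = 13460 − 11000 = +2460 ft.
At 120 ft/°C that is an ISA deviation of 2460/120 = +20.5°C.
ISA temperature at 11000 ft = 15 − 2 × (11000/1000) = -7°C.
OAT = ISA + deviation = -7 + (+20.5) = 13.5°C.

13.5°C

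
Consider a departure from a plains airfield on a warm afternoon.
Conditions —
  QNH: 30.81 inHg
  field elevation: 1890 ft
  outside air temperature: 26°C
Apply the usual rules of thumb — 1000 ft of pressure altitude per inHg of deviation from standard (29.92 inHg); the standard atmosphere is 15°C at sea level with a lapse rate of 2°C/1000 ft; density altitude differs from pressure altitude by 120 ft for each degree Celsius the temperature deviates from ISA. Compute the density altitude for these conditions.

2560 ft

Pressure altitude = 1890 + (29.92 − 30.81) × 1000 = 1890 + (-890) = 1000 ft.
ISA temperature at 1000 ft = 15 − 2 × (1000/1000) = 13°C.
ISA deviation = 26 − 13 = +13°C.
Density altitude = 1000 + 120 × (13) = 2560 ft.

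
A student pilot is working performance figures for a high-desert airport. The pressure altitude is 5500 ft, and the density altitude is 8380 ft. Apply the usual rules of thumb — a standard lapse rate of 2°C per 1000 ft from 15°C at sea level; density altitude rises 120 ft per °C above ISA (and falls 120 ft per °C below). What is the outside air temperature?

Density altitude − pressure altitude = 8380 − 5500 = +2880 ft.
At 120 ft/°C that is an ISA deviation of 2880/120 = +24°C.
ISA temperature at 5500 ft = 15 − 2 × (5500/1000) = 4°C.
OAT = ISA + deviation = 4 + (+24) = 28°C.

28°C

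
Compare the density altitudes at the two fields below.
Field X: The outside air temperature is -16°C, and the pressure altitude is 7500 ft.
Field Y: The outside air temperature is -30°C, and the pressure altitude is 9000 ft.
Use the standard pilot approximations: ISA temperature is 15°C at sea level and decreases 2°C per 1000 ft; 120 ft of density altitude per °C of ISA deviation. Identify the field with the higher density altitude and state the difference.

Field X: ISA temp = 0°C, deviation -16°C, DA = 7500 + 120 × (-16) = 5580 ft.
Field Y: ISA temp = -3°C, deviation -27°C, DA = 9000 + 120 × (-27) = 5760 ft.
Field Y is higher by 5760 − 5580 = 180 ft.

Field Y by 180 ft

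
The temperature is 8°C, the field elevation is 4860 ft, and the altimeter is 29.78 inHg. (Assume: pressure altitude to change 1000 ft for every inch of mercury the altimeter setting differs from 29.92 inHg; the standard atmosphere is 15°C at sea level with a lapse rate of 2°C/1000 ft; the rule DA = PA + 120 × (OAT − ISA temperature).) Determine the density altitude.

Pressure altitude = 4860 + (29.92 − 29.78) × 1000 = 4860 + (+140) = 5000 ft.
ISA temperature at 5000 ft = 15 − 2 × (5000/1000) = 5°C.
ISA deviation = 8 − 5 = +3°C.
Density altitude = 5000 + 120 × (3) = 5360 ft.

5360 ft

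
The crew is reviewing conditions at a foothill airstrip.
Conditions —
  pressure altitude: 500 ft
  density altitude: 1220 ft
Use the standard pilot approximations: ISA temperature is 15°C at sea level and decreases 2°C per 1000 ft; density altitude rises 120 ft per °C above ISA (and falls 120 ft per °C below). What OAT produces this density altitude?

Density altitude − pressure altitude = 1220 − 500 = +720 ft.
At 120 ft/°C that is an ISA deviation of 720/120 = +6°C.
ISA temperature at 500 ft = 15 − 2 × (500/1000) = 14°C.
OAT = ISA + deviation = 14 + (+6) = 20°C.

20°C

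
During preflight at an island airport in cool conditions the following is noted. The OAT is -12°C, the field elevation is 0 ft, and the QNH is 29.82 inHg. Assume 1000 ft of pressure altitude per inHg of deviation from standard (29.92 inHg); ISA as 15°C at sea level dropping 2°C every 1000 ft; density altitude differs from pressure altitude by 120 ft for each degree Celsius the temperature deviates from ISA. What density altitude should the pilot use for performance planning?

Pressure altitude = 0 + (29.92 − 29.82) × 1000 = 0 + (+100) = 100 ft.
ISA temperature at 100 ft = 15 − 2 × (100/1000) = 14.8°C.
ISA deviation = -12 − 14.8 = -26.8°C.
Density altitude = 100 + 120 × (-26.8) = -3116 ft.

-3116 ft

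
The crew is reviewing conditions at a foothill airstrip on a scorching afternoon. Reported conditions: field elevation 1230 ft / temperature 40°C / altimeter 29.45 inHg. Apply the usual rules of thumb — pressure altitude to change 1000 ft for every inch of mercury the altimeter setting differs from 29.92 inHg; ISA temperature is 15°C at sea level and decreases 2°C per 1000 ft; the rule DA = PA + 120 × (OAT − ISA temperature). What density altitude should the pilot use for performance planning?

Pressure altitude = 1230 + (29.92 − 29.45) × 1000 = 1230 + (+470) = 1700 ft.
ISA temperature at 1700 ft = 15 − 2 × (1700/1000) = 11.6°C.
ISA deviation = 40 − 11.6 = +28.4°C.
Density altitude = 1700 + 120 × (28.4) = 5108 ft.

5108 ft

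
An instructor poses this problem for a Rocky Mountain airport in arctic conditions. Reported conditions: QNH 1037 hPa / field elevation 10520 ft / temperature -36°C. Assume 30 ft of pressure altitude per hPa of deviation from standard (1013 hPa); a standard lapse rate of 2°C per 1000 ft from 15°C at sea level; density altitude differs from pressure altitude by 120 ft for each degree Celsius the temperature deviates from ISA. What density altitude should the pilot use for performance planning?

6032 ft

Pressure altitude = 10520 + (1013 − 1037) × 30 = 10520 + (-720) = 9800 ft.
ISA temperature at 9800 ft = 15 − 2 × (9800/1000) = -4.6°C.
ISA deviation = -36 − (-4.6) = -31.4°C.
Density altitude = 9800 + 120 × (-31.4) = 6032 ft.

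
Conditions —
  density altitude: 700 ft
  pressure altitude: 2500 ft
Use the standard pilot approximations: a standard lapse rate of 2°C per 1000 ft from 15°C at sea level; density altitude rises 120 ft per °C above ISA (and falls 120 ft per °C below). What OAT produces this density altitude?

-5°C

Density altitude − pressure altitude = 700 − 2500 = -1800 ft.
At 120 ft/°C that is an ISA deviation of -1800/120 = -15°C.
ISA temperature at 2500 ft = 15 − 2 × (2500/1000) = 10°C.
OAT = ISA + deviation = 10 + (-15) = -5°C.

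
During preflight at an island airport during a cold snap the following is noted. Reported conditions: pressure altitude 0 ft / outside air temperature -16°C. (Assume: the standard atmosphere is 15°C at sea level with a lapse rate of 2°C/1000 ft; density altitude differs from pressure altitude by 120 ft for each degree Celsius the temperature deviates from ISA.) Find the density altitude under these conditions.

-3720 ft

ISA temperature at 0 ft = 15 − 2 × (0/1000) = 15°C.
ISA deviation = -16 − 15 = -31°C.
Density altitude = 0 + 120 × (-31) = 0 + (-3720) = -3720 ft.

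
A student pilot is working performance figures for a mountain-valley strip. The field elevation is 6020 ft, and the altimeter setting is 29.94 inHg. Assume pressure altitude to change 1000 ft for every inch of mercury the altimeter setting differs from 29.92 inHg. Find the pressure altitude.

Pressure correction = (29.92 − 29.94) × 1000 = -20 ft.
Pressure altitude = 6020 + (-20) = 6000 ft.

6000 ft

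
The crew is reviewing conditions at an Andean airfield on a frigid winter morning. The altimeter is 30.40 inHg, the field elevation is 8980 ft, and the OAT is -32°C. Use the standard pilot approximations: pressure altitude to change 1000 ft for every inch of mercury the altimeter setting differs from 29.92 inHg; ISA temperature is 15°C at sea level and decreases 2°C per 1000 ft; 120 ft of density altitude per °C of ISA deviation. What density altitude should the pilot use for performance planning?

4900 ft

Pressure altitude = 8980 + (29.92 − 30.40) × 1000 = 8980 + (-480) = 8500 ft.
ISA temperature at 8500 ft = 15 − 2 × (8500/1000) = -2°C.
ISA deviation = -32 − (-2) = -30°C.
Density altitude = 8500 + 120 × (-30) = 4900 ft.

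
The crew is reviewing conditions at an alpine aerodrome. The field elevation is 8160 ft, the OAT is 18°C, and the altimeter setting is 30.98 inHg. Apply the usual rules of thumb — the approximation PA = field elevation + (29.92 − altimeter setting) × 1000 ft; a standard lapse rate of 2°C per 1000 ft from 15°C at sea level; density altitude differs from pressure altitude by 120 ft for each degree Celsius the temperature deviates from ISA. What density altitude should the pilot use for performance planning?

Pressure altitude = 8160 + (29.92 − 30.98) × 1000 = 8160 + (-1060) = 7100 ft.
ISA temperature at 7100 ft = 15 − 2 × (7100/1000) = 0.8°C.
ISA deviation = 18 − 0.8 = +17.2°C.
Density altitude = 7100 + 120 × (17.2) = 9164 ft.

9164 ft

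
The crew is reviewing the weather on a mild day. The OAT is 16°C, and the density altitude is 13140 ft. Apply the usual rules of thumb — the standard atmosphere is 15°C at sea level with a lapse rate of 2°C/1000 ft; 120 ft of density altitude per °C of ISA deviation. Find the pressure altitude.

DA = PA + 120 × (OAT − (15 − 2·PA/1000)) = PA + 120·OAT − 1800 + 0.24·PA = 1.24·PA + 120·OAT − 1800.
So 1.24·PA = 13140 − 120 × 16 + 1800 = 13020.
PA = 13020 / 1.24 = 10500 ft.

10500 ft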